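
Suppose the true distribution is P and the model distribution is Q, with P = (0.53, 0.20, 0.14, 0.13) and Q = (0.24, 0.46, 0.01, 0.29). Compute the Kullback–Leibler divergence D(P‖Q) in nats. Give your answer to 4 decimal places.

D(P‖Q) = Σ p·ln(p/q).
  0.53·ln(0.53/0.24) = 0.41989
  0.20·ln(0.20/0.46) = -0.16658
  0.14·ln(0.14/0.01) = 0.36947
  0.13·ln(0.13/0.29) = -0.10431
D(P‖Q) = 0.5185 nats.

0.5185 nats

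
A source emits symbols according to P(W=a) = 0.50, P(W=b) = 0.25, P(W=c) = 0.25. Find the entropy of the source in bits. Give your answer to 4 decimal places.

1.5000 bits

H(W) = −Σ p·log₂ p.
  −(0.50)·log₂(0.50) = 0.50000
  −(0.25)·log₂(0.25) = 0.50000
  −(0.25)·log₂(0.25) = 0.50000
Sum: 0.50000 + 0.50000 + 0.50000 = 1.5000 bits.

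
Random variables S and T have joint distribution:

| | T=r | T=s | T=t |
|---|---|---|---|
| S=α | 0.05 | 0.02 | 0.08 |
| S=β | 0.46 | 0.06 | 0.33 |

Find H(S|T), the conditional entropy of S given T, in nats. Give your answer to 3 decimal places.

Chain rule: H(S|T) = H(S,T) − H(T).
Marginals: p(S) = (0.1500, 0.8500), p(T) = (0.5100, 0.0800, 0.4100).
H(S,T) = 1.3220 nats; H(T) = 0.9110 nats.
H(S|T) = 1.3220 − 0.9110 = 0.411 nats.

0.411 nats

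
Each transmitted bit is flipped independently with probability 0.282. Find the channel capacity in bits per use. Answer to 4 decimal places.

0.1418 bits

Binary symmetric channel: C = 1 − h₂(ε) where h₂ is the binary entropy function.
h₂(0.282) = −0.282·log₂0.282 − 0.718·log₂0.718 = 0.8582.
C = 1 − 0.8582 = 0.1418 bits per channel use.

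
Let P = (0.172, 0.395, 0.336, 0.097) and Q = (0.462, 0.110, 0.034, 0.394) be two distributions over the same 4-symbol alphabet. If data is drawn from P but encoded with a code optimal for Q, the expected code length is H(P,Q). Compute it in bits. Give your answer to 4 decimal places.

H(P,Q) = −Σ p·log₂ q.
  −0.172·log₂(0.462) = 0.19161
  −0.395·log₂(0.110) = 1.25785
  −0.336·log₂(0.034) = 1.63912
  −0.097·log₂(0.394) = 0.13034
H(P,Q) = 3.2189 bits.

3.2189 bits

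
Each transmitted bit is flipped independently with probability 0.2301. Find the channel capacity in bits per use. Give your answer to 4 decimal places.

Binary symmetric channel: C = 1 − h₂(ε) where h₂ is the binary entropy function.
h₂(0.2301) = −0.2301·log₂0.2301 − 0.7699·log₂0.7699 = 0.7782.
C = 1 − 0.7782 = 0.2218 bits per channel use.

0.2218 bits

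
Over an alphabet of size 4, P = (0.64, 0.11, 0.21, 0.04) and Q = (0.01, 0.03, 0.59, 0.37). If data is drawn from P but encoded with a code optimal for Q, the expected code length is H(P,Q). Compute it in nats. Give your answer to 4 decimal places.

H(P,Q) = −Σ p·ln q.
  −0.64·ln(0.01) = 2.94731
  −0.11·ln(0.03) = 0.38572
  −0.21·ln(0.59) = 0.11080
  −0.04·ln(0.37) = 0.03977
H(P,Q) = 3.4836 nats.

3.4836 nats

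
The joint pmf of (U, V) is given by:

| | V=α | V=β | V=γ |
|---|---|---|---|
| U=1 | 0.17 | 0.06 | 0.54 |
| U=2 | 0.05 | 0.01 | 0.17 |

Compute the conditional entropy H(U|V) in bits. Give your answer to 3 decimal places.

Marginals: p(U) = (0.7700, 0.2300), p(V) = (0.2200, 0.0700, 0.7100).
H(U|V) = Σ p(V) · H(U|V=·).
  V=α: p=0.2200, H(U|V=α) = 0.7732
  V=β: p=0.0700, H(U|V=β) = 0.5917
  V=γ: p=0.7100, H(U|V=γ) = 0.7941
Weighted sum = 0.775 bits.

0.775 bits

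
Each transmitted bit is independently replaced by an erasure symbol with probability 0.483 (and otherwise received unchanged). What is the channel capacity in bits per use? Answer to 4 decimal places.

0.5170 bits

Binary erasure channel: capacity C = 1 − ε.
C = 1 − 0.483 = 0.5170 bits per channel use.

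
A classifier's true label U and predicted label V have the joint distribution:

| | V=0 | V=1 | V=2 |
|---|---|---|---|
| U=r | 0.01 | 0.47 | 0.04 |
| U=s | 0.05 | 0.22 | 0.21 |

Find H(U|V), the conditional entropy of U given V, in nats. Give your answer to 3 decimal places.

Chain rule: H(U|V) = H(U,V) − H(V).
Marginals: p(U) = (0.5200, 0.4800), p(V) = (0.0600, 0.6900, 0.2500).
H(U,V) = 1.3403 nats; H(V) = 0.7714 nats.
H(U|V) = 1.3403 − 0.7714 = 0.569 nats.

0.569 nats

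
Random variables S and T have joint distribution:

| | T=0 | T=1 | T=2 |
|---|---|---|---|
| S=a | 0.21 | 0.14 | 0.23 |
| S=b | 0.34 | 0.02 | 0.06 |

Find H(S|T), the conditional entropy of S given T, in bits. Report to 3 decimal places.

0.828 bits

Chain rule: H(S|T) = H(S,T) − H(T).
Marginals: p(S) = (0.5800, 0.4200), p(T) = (0.5500, 0.1600, 0.2900).
H(S,T) = 2.2432 bits; H(T) = 1.4153 bits.
H(S|T) = 2.2432 − 1.4153 = 0.828 bits.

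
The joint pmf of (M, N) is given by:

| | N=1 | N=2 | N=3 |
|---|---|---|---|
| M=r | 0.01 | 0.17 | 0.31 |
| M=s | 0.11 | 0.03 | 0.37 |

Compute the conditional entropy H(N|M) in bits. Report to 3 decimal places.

1.058 bits

Marginals: p(M) = (0.4900, 0.5100), p(N) = (0.1200, 0.2000, 0.6800).
H(N|M) = Σ p(M) · H(N|M=·).
  M=r: p=0.4900, H(N|M=r) = 1.0623
  M=s: p=0.5100, H(N|M=s) = 1.0536
Weighted sum = 1.058 bits.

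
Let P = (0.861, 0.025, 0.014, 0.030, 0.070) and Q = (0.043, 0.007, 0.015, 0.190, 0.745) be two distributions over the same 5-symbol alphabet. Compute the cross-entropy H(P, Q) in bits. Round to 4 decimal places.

4.2739 bits

H(P,Q) = −Σ p·log₂ q.
  −0.861·log₂(0.043) = 3.90853
  −0.025·log₂(0.007) = 0.17896
  −0.014·log₂(0.015) = 0.08482
  −0.030·log₂(0.190) = 0.07188
  −0.070·log₂(0.745) = 0.02973
H(P,Q) = 4.2739 bits.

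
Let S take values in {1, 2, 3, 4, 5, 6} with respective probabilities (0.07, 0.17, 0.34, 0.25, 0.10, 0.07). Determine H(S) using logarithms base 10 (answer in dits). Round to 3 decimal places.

0.702 dits

H(S) = −Σ p·log₁₀ p.
  −(0.07)·log₁₀(0.07) = 0.0808
  −(0.17)·log₁₀(0.17) = 0.1308
  −(0.34)·log₁₀(0.34) = 0.1593
  −(0.25)·log₁₀(0.25) = 0.1505
  −(0.10)·log₁₀(0.10) = 0.1000
  −(0.07)·log₁₀(0.07) = 0.0808
Sum: 0.0808 + 0.1308 + 0.1593 + 0.1505 + 0.1000 + 0.0808 = 0.702 dits.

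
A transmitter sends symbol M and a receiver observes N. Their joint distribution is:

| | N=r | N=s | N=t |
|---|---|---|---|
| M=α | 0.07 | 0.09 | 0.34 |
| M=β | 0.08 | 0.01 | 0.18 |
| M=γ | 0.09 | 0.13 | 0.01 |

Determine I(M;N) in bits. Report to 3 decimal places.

Marginals: p(M) = (0.5000, 0.2700, 0.2300), p(N) = (0.2400, 0.2300, 0.5300).
I(M;N) = Σ p(x,y)·log₂[p(x,y)/(p(x)p(y))].
  (α,r): 0.07·log₂(0.5833) = -0.0544
  (α,s): 0.09·log₂(0.7826) = -0.0318
  (α,t): 0.34·log₂(1.2830) = 0.1222
  (β,r): 0.08·log₂(1.2346) = 0.0243
  (β,s): 0.01·log₂(0.1610) = -0.0263
  (β,t): 0.18·log₂(1.2579) = 0.0596
  (γ,r): 0.09·log₂(1.6304) = 0.0635
  (γ,s): 0.13·log₂(2.4575) = 0.1686
  (γ,t): 0.01·log₂(0.0820) = -0.0361
Sum = 0.290 bits.

0.290 bits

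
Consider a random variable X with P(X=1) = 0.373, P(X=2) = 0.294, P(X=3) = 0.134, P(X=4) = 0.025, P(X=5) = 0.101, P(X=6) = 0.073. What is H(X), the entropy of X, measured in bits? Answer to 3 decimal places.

2.181 bits

H(X) = −Σ p·log₂ p.
  −(0.373)·log₂(0.373) = 0.5307
  −(0.294)·log₂(0.294) = 0.5192
  −(0.134)·log₂(0.134) = 0.3886
  −(0.025)·log₂(0.025) = 0.1330
  −(0.101)·log₂(0.101) = 0.3341
  −(0.073)·log₂(0.073) = 0.2756
Sum: 0.5307 + 0.5192 + 0.3886 + 0.1330 + 0.3341 + 0.2756 = 2.181 bits.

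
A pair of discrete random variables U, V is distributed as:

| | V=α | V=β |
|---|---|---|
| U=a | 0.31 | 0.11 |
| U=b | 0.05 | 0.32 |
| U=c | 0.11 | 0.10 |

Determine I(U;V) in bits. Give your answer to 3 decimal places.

0.228 bits

Marginals: p(U) = (0.4200, 0.3700, 0.2100), p(V) = (0.4700, 0.5300).
I(U;V) = Σ p(x,y)·log₂[p(x,y)/(p(x)p(y))].
  (a,α): 0.31·log₂(1.5704) = 0.2019
  (a,β): 0.11·log₂(0.4942) = -0.1119
  (b,α): 0.05·log₂(0.2875) = -0.0899
  (b,β): 0.32·log₂(1.6318) = 0.2261
  (c,α): 0.11·log₂(1.1145) = 0.0172
  (c,β): 0.10·log₂(0.8985) = -0.0154
Sum = 0.228 bits.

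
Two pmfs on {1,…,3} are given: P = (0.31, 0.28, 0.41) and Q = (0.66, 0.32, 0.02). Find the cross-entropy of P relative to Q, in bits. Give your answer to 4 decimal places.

H(P,Q) = −Σ p·log₂ q.
  −0.31·log₂(0.66) = 0.18583
  −0.28·log₂(0.32) = 0.46028
  −0.41·log₂(0.02) = 2.31398
H(P,Q) = 2.9601 bits.

2.9601 bits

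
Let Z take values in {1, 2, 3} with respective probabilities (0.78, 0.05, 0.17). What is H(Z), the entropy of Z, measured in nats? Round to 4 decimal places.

0.6448 nats

H(Z) = −Σ p·ln p.
  −(0.78)·ln(0.78) = 0.19380
  −(0.05)·ln(0.05) = 0.14979
  −(0.17)·ln(0.17) = 0.30123
Sum: 0.19380 + 0.14979 + 0.30123 = 0.6448 nats.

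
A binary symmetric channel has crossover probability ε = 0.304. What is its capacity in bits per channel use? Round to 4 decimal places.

Binary symmetric channel: C = 1 − h₂(ε) where h₂ is the binary entropy function.
h₂(0.304) = −0.304·log₂0.304 − 0.696·log₂0.696 = 0.8861.
C = 1 − 0.8861 = 0.1139 bits per channel use.

0.1139 bits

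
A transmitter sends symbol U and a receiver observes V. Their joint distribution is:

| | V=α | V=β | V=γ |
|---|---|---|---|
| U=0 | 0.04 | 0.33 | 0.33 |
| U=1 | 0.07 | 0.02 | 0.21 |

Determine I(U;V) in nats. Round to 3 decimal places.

0.101 nats

Marginals: p(U) = (0.7000, 0.3000), p(V) = (0.1100, 0.3500, 0.5400).
I(U;V) = H(U) + H(V) − H(U,V).
H(U) = 0.6109, H(V) = 0.9430, H(U,V) = 1.4526.
I(U;V) = 0.6109 + 0.9430 − 1.4526 = 0.101 nats.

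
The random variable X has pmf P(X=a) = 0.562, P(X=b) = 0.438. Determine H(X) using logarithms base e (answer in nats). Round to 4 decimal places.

0.6854 nats

H(X) = −Σ p·ln p.
  −(0.562)·ln(0.562) = 0.32385
  −(0.438)·ln(0.438) = 0.36158
Sum: 0.32385 + 0.36158 = 0.6854 nats.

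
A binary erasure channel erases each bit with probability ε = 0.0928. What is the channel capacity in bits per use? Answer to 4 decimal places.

0.9072 bits

Binary erasure channel: capacity C = 1 − ε.
C = 1 − 0.0928 = 0.9072 bits per channel use.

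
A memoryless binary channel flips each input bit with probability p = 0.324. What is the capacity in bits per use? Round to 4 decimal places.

0.0913 bits

Binary symmetric channel: C = 1 − h₂(ε) where h₂ is the binary entropy function.
h₂(0.324) = −0.324·log₂0.324 − 0.676·log₂0.676 = 0.9087.
C = 1 − 0.9087 = 0.0913 bits per channel use.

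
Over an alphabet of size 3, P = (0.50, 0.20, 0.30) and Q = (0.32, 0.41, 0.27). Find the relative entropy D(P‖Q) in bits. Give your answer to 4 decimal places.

0.1604 bits

D(P‖Q) = Σ p·log₂(p/q).
  0.50·log₂(0.50/0.32) = 0.32193
  0.20·log₂(0.20/0.41) = -0.20712
  0.30·log₂(0.30/0.27) = 0.04560
D(P‖Q) = 0.1604 bits.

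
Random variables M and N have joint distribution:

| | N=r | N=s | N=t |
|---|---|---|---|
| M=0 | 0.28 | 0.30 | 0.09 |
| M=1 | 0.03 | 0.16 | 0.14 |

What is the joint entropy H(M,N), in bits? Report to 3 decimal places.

H(M,N) = −Σ p(x,y)·log₂ p(x,y) over all 6 cells.
  cell (0,r): −0.28·log₂0.28 = 0.5142
  cell (0,s): −0.30·log₂0.30 = 0.5211
  cell (0,t): −0.09·log₂0.09 = 0.3127
  cell (1,r): −0.03·log₂0.03 = 0.1518
  cell (1,s): −0.16·log₂0.16 = 0.4230
  cell (1,t): −0.14·log₂0.14 = 0.3971
Sum = 2.320 bits.

2.320 bits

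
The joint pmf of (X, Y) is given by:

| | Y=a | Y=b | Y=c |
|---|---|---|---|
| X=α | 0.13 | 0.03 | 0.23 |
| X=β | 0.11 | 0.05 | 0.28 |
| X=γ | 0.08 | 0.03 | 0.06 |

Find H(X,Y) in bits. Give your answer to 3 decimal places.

H(X,Y) = −Σ p(x,y)·log₂ p(x,y) over all 9 cells.
  cell (α,a): −0.13·log₂0.13 = 0.3826
  cell (α,b): −0.03·log₂0.03 = 0.1518
  cell (α,c): −0.23·log₂0.23 = 0.4877
  cell (β,a): −0.11·log₂0.11 = 0.3503
  cell (β,b): −0.05·log₂0.05 = 0.2161
  cell (β,c): −0.28·log₂0.28 = 0.5142
  cell (γ,a): −0.08·log₂0.08 = 0.2915
  cell (γ,b): −0.03·log₂0.03 = 0.1518
  cell (γ,c): −0.06·log₂0.06 = 0.2435
Sum = 2.789 bits.

2.789 bits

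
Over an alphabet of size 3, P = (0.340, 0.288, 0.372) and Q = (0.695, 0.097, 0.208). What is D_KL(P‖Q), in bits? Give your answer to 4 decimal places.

D(P‖Q) = Σ p·log₂(p/q).
  0.340·log₂(0.340/0.695) = -0.35070
  0.288·log₂(0.288/0.097) = 0.45216
  0.372·log₂(0.372/0.208) = 0.31200
D(P‖Q) = 0.4135 bits.

0.4135 bits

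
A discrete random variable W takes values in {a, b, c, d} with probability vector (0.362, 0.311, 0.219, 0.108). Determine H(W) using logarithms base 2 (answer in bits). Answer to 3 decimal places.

H(W) = −Σ p·log₂ p.
  −(0.362)·log₂(0.362) = 0.5307
  −(0.311)·log₂(0.311) = 0.5240
  −(0.219)·log₂(0.219) = 0.4798
  −(0.108)·log₂(0.108) = 0.3468
Sum: 0.5307 + 0.5240 + 0.4798 + 0.3468 = 1.881 bits.

1.881 bits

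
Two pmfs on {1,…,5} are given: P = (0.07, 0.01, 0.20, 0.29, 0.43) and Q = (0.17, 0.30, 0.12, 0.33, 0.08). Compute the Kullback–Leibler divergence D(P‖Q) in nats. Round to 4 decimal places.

D(P‖Q) = Σ p·ln(p/q).
  0.07·ln(0.07/0.17) = -0.06211
  0.01·ln(0.01/0.30) = -0.03401
  0.20·ln(0.20/0.12) = 0.10217
  0.29·ln(0.29/0.33) = -0.03747
  0.43·ln(0.43/0.08) = 0.72316
D(P‖Q) = 0.6917 nats.

0.6917 nats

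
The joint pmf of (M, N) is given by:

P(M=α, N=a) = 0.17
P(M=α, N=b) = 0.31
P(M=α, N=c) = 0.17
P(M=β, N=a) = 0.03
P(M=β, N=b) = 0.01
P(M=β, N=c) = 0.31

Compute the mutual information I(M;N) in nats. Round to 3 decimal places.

0.206 nats

Marginals: p(M) = (0.6500, 0.3500), p(N) = (0.2000, 0.3200, 0.4800).
I(M;N) = Σ p(x,y)·ln[p(x,y)/(p(x)p(y))].
  (α,a): 0.17·ln(1.3077) = 0.0456
  (α,b): 0.31·ln(1.4904) = 0.1237
  (α,c): 0.17·ln(0.5449) = -0.1032
  (β,a): 0.03·ln(0.4286) = -0.0254
  (β,b): 0.01·ln(0.0893) = -0.0242
  (β,c): 0.31·ln(1.8452) = 0.1899
Sum = 0.206 nats.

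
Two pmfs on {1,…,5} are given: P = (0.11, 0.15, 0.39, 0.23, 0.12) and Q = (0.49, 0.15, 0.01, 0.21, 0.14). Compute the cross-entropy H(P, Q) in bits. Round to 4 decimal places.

3.9731 bits

H(P,Q) = −Σ p·log₂ q.
  −0.11·log₂(0.49) = 0.11321
  −0.15·log₂(0.15) = 0.41054
  −0.39·log₂(0.01) = 2.59110
  −0.23·log₂(0.21) = 0.51785
  −0.12·log₂(0.14) = 0.34038
H(P,Q) = 3.9731 bits.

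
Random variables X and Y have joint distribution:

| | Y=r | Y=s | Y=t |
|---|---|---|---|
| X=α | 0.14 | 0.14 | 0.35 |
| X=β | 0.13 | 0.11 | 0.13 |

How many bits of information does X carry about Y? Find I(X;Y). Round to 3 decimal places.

0.029 bits

Marginals: p(X) = (0.6300, 0.3700), p(Y) = (0.2700, 0.2500, 0.4800).
I(X;Y) = H(X) + H(Y) − H(X,Y).
H(X) = 0.9507, H(Y) = 1.5183, H(X,Y) = 2.4399.
I(X;Y) = 0.9507 + 1.5183 − 2.4399 = 0.029 bits.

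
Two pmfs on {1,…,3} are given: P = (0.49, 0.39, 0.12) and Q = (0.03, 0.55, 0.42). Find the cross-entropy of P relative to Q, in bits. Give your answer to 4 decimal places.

2.9654 bits

H(P,Q) = −Σ p·log₂ q.
  −0.49·log₂(0.03) = 2.47886
  −0.39·log₂(0.55) = 0.33637
  −0.12·log₂(0.42) = 0.15018
H(P,Q) = 2.9654 bits.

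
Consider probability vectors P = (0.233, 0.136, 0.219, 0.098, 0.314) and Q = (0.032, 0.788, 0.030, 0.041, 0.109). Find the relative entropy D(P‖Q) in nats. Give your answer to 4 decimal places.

D(P‖Q) = Σ p·ln(p/q).
  0.233·ln(0.233/0.032) = 0.46258
  0.136·ln(0.136/0.788) = -0.23893
  0.219·ln(0.219/0.030) = 0.43534
  0.098·ln(0.098/0.041) = 0.08540
  0.314·ln(0.314/0.109) = 0.33223
D(P‖Q) = 1.0766 nats.

1.0766 nats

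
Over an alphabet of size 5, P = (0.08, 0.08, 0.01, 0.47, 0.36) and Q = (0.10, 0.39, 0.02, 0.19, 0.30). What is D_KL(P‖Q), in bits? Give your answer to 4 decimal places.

D(P‖Q) = Σ p·log₂(p/q).
  0.08·log₂(0.08/0.10) = -0.02575
  0.08·log₂(0.08/0.39) = -0.18283
  0.01·log₂(0.01/0.02) = -0.01000
  0.47·log₂(0.47/0.19) = 0.61413
  0.36·log₂(0.36/0.30) = 0.09469
D(P‖Q) = 0.4902 bits.

0.4902 bits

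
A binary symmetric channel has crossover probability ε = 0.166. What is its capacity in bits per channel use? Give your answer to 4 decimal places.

Binary symmetric channel: C = 1 − h₂(ε) where h₂ is the binary entropy function.
h₂(0.166) = −0.166·log₂0.166 − 0.834·log₂0.834 = 0.6485.
C = 1 − 0.6485 = 0.3515 bits per channel use.

0.3515 bits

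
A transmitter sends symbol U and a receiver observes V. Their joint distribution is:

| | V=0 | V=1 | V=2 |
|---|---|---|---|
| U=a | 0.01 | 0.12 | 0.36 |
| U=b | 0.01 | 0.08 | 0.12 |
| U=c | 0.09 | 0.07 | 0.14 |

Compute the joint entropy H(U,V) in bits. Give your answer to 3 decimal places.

2.667 bits

H(U,V) = −Σ p(x,y)·log₂ p(x,y) over all 9 cells.
  cell (a,0): −0.01·log₂0.01 = 0.0664
  cell (a,1): −0.12·log₂0.12 = 0.3671
  cell (a,2): −0.36·log₂0.36 = 0.5306
  cell (b,0): −0.01·log₂0.01 = 0.0664
  cell (b,1): −0.08·log₂0.08 = 0.2915
  cell (b,2): −0.12·log₂0.12 = 0.3671
  cell (c,0): −0.09·log₂0.09 = 0.3127
  cell (c,1): −0.07·log₂0.07 = 0.2686
  cell (c,2): −0.14·log₂0.14 = 0.3971
Sum = 2.667 bits.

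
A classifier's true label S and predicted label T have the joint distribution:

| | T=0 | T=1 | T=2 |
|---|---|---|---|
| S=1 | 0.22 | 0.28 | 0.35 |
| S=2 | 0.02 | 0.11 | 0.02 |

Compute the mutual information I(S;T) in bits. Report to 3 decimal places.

0.064 bits

Marginals: p(S) = (0.8500, 0.1500), p(T) = (0.2400, 0.3900, 0.3700).
I(S;T) = Σ p(x,y)·log₂[p(x,y)/(p(x)p(y))].
  (1,0): 0.22·log₂(1.0784) = 0.0240
  (1,1): 0.28·log₂(0.8446) = -0.0682
  (1,2): 0.35·log₂(1.1129) = 0.0540
  (2,0): 0.02·log₂(0.5556) = -0.0170
  (2,1): 0.11·log₂(1.8803) = 0.1002
  (2,2): 0.02·log₂(0.3604) = -0.0294
Sum = 0.064 bits.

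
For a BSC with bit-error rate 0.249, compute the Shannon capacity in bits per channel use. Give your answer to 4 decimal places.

0.1903 bits

Binary symmetric channel: C = 1 − h₂(ε) where h₂ is the binary entropy function.
h₂(0.249) = −0.249·log₂0.249 − 0.751·log₂0.751 = 0.8097.
C = 1 − 0.8097 = 0.1903 bits per channel use.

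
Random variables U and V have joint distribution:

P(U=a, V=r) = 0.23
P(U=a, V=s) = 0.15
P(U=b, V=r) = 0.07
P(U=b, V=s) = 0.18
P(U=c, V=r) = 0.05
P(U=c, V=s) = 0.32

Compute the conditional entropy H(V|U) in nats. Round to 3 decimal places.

0.550 nats

Chain rule: H(V|U) = H(U,V) − H(U).
Marginals: p(U) = (0.3800, 0.2500, 0.3700), p(V) = (0.3500, 0.6500).
H(U,V) = 1.6318 nats; H(U) = 1.0821 nats.
H(V|U) = 1.6318 − 1.0821 = 0.550 nats.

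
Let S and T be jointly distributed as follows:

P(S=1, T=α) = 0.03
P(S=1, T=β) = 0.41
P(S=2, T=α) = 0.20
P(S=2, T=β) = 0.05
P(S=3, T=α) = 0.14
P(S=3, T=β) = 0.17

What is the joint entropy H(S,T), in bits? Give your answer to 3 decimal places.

2.191 bits

H(S,T) = −Σ p(x,y)·log₂ p(x,y) over all 6 cells.
  cell (1,α): −0.03·log₂0.03 = 0.1518
  cell (1,β): −0.41·log₂0.41 = 0.5274
  cell (2,α): −0.20·log₂0.20 = 0.4644
  cell (2,β): −0.05·log₂0.05 = 0.2161
  cell (3,α): −0.14·log₂0.14 = 0.3971
  cell (3,β): −0.17·log₂0.17 = 0.4346
Sum = 2.191 bits.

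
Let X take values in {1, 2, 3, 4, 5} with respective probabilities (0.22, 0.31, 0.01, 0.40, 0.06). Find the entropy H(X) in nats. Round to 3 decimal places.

1.278 nats

H(X) = −Σ p·ln p.
  −(0.22)·ln(0.22) = 0.3331
  −(0.31)·ln(0.31) = 0.3631
  −(0.01)·ln(0.01) = 0.0461
  −(0.40)·ln(0.40) = 0.3665
  −(0.06)·ln(0.06) = 0.1688
Sum: 0.3331 + 0.3631 + 0.0461 + 0.3665 + 0.1688 = 1.278 nats.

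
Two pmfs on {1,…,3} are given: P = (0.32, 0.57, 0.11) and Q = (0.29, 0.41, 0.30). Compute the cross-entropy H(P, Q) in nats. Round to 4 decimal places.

1.0368 nats

H(P,Q) = −Σ p·ln q.
  −0.32·ln(0.29) = 0.39612
  −0.57·ln(0.41) = 0.50821
  −0.11·ln(0.30) = 0.13244
H(P,Q) = 1.0368 nats.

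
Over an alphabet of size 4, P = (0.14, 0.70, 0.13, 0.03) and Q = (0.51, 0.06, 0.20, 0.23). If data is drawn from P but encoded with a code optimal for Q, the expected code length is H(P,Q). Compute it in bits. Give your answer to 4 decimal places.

3.3427 bits

H(P,Q) = −Σ p·log₂ q.
  −0.14·log₂(0.51) = 0.13600
  −0.70·log₂(0.06) = 2.84123
  −0.13·log₂(0.20) = 0.30185
  −0.03·log₂(0.23) = 0.06361
H(P,Q) = 3.3427 bits.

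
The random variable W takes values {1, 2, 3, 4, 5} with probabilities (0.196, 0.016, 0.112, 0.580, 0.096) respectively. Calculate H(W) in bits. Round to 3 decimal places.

H(W) = −Σ p·log₂ p.
  −(0.196)·log₂(0.196) = 0.4608
  −(0.016)·log₂(0.016) = 0.0955
  −(0.112)·log₂(0.112) = 0.3537
  −(0.580)·log₂(0.580) = 0.4558
  −(0.096)·log₂(0.096) = 0.3246
Sum: 0.4608 + 0.0955 + 0.3537 + 0.4558 + 0.3246 = 1.690 bits.

1.690 bits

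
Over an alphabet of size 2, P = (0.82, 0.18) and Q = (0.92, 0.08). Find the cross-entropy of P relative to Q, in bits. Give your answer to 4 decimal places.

0.7545 bits

H(P,Q) = −Σ p·log₂ q.
  −0.82·log₂(0.92) = 0.09864
  −0.18·log₂(0.08) = 0.65589
H(P,Q) = 0.7545 bits.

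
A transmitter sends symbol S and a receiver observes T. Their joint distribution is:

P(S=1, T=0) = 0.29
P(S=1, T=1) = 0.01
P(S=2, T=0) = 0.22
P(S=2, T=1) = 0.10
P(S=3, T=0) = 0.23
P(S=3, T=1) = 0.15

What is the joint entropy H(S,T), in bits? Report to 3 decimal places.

H(S,T) = −Σ p(x,y)·log₂ p(x,y) over all 6 cells.
  cell (1,0): −0.29·log₂0.29 = 0.5179
  cell (1,1): −0.01·log₂0.01 = 0.0664
  cell (2,0): −0.22·log₂0.22 = 0.4806
  cell (2,1): −0.10·log₂0.10 = 0.3322
  cell (3,0): −0.23·log₂0.23 = 0.4877
  cell (3,1): −0.15·log₂0.15 = 0.4105
Sum = 2.295 bits.

2.295 bits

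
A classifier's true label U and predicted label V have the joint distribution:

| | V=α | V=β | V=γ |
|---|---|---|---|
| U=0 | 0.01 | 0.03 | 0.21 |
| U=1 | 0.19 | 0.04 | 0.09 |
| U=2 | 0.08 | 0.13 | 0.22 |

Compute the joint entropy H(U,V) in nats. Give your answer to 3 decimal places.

H(U,V) = −Σ p(x,y)·ln p(x,y) over all 9 cells.
  cell (0,α): −0.01·ln0.01 = 0.0461
  cell (0,β): −0.03·ln0.03 = 0.1052
  cell (0,γ): −0.21·ln0.21 = 0.3277
  cell (1,α): −0.19·ln0.19 = 0.3155
  cell (1,β): −0.04·ln0.04 = 0.1288
  cell (1,γ): −0.09·ln0.09 = 0.2167
  cell (2,α): −0.08·ln0.08 = 0.2021
  cell (2,β): −0.13·ln0.13 = 0.2652
  cell (2,γ): −0.22·ln0.22 = 0.3331
Sum = 1.940 nats.

1.940 nats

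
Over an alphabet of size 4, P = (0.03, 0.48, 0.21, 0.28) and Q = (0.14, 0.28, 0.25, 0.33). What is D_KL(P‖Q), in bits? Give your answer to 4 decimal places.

0.1874 bits

D(P‖Q) = Σ p·log₂(p/q).
  0.03·log₂(0.03/0.14) = -0.06667
  0.48·log₂(0.48/0.28) = 0.37325
  0.21·log₂(0.21/0.25) = -0.05282
  0.28·log₂(0.28/0.33) = -0.06637
D(P‖Q) = 0.1874 bits.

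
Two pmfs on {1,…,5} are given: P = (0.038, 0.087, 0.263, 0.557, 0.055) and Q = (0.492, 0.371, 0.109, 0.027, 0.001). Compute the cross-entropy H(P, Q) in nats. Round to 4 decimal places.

H(P,Q) = −Σ p·ln q.
  −0.038·ln(0.492) = 0.02695
  −0.087·ln(0.371) = 0.08627
  −0.263·ln(0.109) = 0.58292
  −0.557·ln(0.027) = 2.01184
  −0.055·ln(0.001) = 0.37993
H(P,Q) = 3.0879 nats.

3.0879 nats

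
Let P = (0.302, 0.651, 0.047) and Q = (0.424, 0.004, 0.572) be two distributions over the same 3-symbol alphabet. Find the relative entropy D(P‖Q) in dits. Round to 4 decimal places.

D(P‖Q) = Σ p·log₁₀(p/q).
  0.302·log₁₀(0.302/0.424) = -0.04450
  0.651·log₁₀(0.651/0.004) = 1.43970
  0.047·log₁₀(0.047/0.572) = -0.05101
D(P‖Q) = 1.3442 dits.

1.3442 dits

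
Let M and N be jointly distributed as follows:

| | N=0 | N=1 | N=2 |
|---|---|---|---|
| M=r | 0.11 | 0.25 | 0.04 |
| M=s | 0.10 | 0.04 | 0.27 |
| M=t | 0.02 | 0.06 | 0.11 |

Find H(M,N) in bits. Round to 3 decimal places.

H(M,N) = −Σ p(x,y)·log₂ p(x,y) over all 9 cells.
  cell (r,0): −0.11·log₂0.11 = 0.3503
  cell (r,1): −0.25·log₂0.25 = 0.5000
  cell (r,2): −0.04·log₂0.04 = 0.1858
  cell (s,0): −0.10·log₂0.10 = 0.3322
  cell (s,1): −0.04·log₂0.04 = 0.1858
  cell (s,2): −0.27·log₂0.27 = 0.5100
  cell (t,0): −0.02·log₂0.02 = 0.1129
  cell (t,1): −0.06·log₂0.06 = 0.2435
  cell (t,2): −0.11·log₂0.11 = 0.3503
Sum = 2.771 bits.

2.771 bits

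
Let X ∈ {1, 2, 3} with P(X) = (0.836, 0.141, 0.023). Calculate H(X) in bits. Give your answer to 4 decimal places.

0.7397 bits

H(X) = −Σ p·log₂ p.
  −(0.836)·log₂(0.836) = 0.21604
  −(0.141)·log₂(0.141) = 0.39850
  −(0.023)·log₂(0.023) = 0.12517
Sum: 0.21604 + 0.39850 + 0.12517 = 0.7397 bits.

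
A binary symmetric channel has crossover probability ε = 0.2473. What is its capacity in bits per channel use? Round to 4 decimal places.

Binary symmetric channel: C = 1 − h₂(ε) where h₂ is the binary entropy function.
h₂(0.2473) = −0.2473·log₂0.2473 − 0.7527·log₂0.7527 = 0.8070.
C = 1 − 0.8070 = 0.1930 bits per channel use.

0.1930 bits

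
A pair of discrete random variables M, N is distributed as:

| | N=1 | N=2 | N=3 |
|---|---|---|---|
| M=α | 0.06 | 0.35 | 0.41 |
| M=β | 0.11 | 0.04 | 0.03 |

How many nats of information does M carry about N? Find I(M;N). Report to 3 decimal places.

Marginals: p(M) = (0.8200, 0.1800), p(N) = (0.1700, 0.3900, 0.4400).
I(M;N) = H(M) + H(N) − H(M,N).
H(M) = 0.4714, H(N) = 1.0297, H(M,N) = 1.3785.
I(M;N) = 0.4714 + 1.0297 − 1.3785 = 0.123 nats.

0.123 nats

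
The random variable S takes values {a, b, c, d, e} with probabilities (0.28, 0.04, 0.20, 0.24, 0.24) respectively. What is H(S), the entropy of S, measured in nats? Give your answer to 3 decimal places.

H(S) = −Σ p·ln p.
  −(0.28)·ln(0.28) = 0.3564
  −(0.04)·ln(0.04) = 0.1288
  −(0.20)·ln(0.20) = 0.3219
  −(0.24)·ln(0.24) = 0.3425
  −(0.24)·ln(0.24) = 0.3425
Sum: 0.3564 + 0.1288 + 0.3219 + 0.3425 + 0.3425 = 1.492 nats.

1.492 nats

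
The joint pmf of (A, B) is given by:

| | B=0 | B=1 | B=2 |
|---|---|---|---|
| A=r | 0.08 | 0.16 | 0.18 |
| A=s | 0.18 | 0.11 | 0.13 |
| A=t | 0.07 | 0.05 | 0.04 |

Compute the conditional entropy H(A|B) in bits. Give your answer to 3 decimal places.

Chain rule: H(A|B) = H(A,B) − H(B).
Marginals: p(A) = (0.4200, 0.4200, 0.1600), p(B) = (0.3300, 0.3200, 0.3500).
H(A,B) = 3.0085 bits; H(B) = 1.5840 bits.
H(A|B) = 3.0085 − 1.5840 = 1.425 bits.

1.425 bits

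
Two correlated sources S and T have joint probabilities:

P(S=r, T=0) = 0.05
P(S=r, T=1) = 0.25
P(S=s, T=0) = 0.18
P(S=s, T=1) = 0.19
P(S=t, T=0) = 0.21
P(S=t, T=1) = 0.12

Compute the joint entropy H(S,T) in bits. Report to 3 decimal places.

H(S,T) = −Σ p(x,y)·log₂ p(x,y) over all 6 cells.
  cell (r,0): −0.05·log₂0.05 = 0.2161
  cell (r,1): −0.25·log₂0.25 = 0.5000
  cell (s,0): −0.18·log₂0.18 = 0.4453
  cell (s,1): −0.19·log₂0.19 = 0.4552
  cell (t,0): −0.21·log₂0.21 = 0.4728
  cell (t,1): −0.12·log₂0.12 = 0.3671
Sum = 2.457 bits.

2.457 bits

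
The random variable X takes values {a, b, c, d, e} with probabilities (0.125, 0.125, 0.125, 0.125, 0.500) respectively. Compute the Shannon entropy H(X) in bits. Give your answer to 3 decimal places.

H(X) = −Σ p·log₂ p.
  −(0.125)·log₂(0.125) = 0.3750
  −(0.125)·log₂(0.125) = 0.3750
  −(0.125)·log₂(0.125) = 0.3750
  −(0.125)·log₂(0.125) = 0.3750
  −(0.500)·log₂(0.500) = 0.5000
Sum: 0.3750 + 0.3750 + 0.3750 + 0.3750 + 0.5000 = 2.000 bits.

2.000 bits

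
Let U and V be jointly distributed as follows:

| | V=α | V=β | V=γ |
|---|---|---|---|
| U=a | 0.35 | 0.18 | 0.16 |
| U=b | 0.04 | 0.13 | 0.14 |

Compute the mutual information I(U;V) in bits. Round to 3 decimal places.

0.104 bits

Marginals: p(U) = (0.6900, 0.3100), p(V) = (0.3900, 0.3100, 0.3000).
I(U;V) = H(U) + H(V) − H(U,V).
H(U) = 0.8932, H(V) = 1.5747, H(U,V) = 2.3639.
I(U;V) = 0.8932 + 1.5747 − 2.3639 = 0.104 bits.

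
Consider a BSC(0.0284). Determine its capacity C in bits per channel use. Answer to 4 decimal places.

0.8137 bits

Binary symmetric channel: C = 1 − h₂(ε) where h₂ is the binary entropy function.
h₂(0.0284) = −0.0284·log₂0.0284 − 0.9716·log₂0.9716 = 0.1863.
C = 1 − 0.1863 = 0.8137 bits per channel use.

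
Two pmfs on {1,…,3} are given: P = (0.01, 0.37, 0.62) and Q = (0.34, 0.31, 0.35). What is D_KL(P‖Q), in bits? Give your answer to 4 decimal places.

D(P‖Q) = Σ p·log₂(p/q).
  0.01·log₂(0.01/0.34) = -0.05087
  0.37·log₂(0.37/0.31) = 0.09445
  0.62·log₂(0.62/0.35) = 0.51145
D(P‖Q) = 0.5550 bits.

0.5550 bits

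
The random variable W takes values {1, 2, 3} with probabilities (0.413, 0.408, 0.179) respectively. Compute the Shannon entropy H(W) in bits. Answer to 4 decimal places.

H(W) = −Σ p·log₂ p.
  −(0.413)·log₂(0.413) = 0.52690
  −(0.408)·log₂(0.408) = 0.52769
  −(0.179)·log₂(0.179) = 0.44427
Sum: 0.52690 + 0.52769 + 0.44427 = 1.4989 bits.

1.4989 bits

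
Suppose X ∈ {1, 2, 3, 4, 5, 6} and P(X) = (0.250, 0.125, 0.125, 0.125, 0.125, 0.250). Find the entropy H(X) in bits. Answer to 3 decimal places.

2.500 bits

H(X) = −Σ p·log₂ p.
  −(0.250)·log₂(0.250) = 0.5000
  −(0.125)·log₂(0.125) = 0.3750
  −(0.125)·log₂(0.125) = 0.3750
  −(0.125)·log₂(0.125) = 0.3750
  −(0.125)·log₂(0.125) = 0.3750
  −(0.250)·log₂(0.250) = 0.5000
Sum: 0.5000 + 0.3750 + 0.3750 + 0.3750 + 0.3750 + 0.5000 = 2.500 bits.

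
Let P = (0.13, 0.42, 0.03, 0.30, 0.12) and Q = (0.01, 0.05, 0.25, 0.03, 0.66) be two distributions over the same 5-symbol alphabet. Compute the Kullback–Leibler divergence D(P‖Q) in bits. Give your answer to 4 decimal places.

2.3803 bits

D(P‖Q) = Σ p·log₂(p/q).
  0.13·log₂(0.13/0.01) = 0.48106
  0.42·log₂(0.42/0.05) = 1.28956
  0.03·log₂(0.03/0.25) = -0.09177
  0.30·log₂(0.30/0.03) = 0.99658
  0.12·log₂(0.12/0.66) = -0.29513
D(P‖Q) = 2.3803 bits.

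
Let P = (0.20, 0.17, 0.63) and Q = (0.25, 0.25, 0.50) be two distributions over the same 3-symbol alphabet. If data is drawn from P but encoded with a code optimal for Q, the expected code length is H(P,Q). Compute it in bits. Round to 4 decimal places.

H(P,Q) = −Σ p·log₂ q.
  −0.20·log₂(0.25) = 0.40000
  −0.17·log₂(0.25) = 0.34000
  −0.63·log₂(0.50) = 0.63000
H(P,Q) = 1.3700 bits.

1.3700 bits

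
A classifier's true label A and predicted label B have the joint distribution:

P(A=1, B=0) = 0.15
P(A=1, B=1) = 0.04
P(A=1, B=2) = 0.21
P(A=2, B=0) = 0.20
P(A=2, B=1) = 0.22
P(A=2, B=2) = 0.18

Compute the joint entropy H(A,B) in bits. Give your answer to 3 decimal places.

2.459 bits

H(A,B) = −Σ p(x,y)·log₂ p(x,y) over all 6 cells.
  cell (1,0): −0.15·log₂0.15 = 0.4105
  cell (1,1): −0.04·log₂0.04 = 0.1858
  cell (1,2): −0.21·log₂0.21 = 0.4728
  cell (2,0): −0.20·log₂0.20 = 0.4644
  cell (2,1): −0.22·log₂0.22 = 0.4806
  cell (2,2): −0.18·log₂0.18 = 0.4453
Sum = 2.459 bits.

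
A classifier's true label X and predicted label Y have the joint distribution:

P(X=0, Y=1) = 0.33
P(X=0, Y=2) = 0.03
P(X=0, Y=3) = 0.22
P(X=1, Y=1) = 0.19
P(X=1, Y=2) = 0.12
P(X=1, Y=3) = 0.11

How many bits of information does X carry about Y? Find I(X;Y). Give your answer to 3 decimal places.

Marginals: p(X) = (0.5800, 0.4200), p(Y) = (0.5200, 0.1500, 0.3300).
I(X;Y) = Σ p(x,y)·log₂[p(x,y)/(p(x)p(y))].
  (0,1): 0.33·log₂(1.0942) = 0.0428
  (0,2): 0.03·log₂(0.3448) = -0.0461
  (0,3): 0.22·log₂(1.1494) = 0.0442
  (1,1): 0.19·log₂(0.8700) = -0.0382
  (1,2): 0.12·log₂(1.9048) = 0.1116
  (1,3): 0.11·log₂(0.7937) = -0.0367
Sum = 0.078 bits.

0.078 bits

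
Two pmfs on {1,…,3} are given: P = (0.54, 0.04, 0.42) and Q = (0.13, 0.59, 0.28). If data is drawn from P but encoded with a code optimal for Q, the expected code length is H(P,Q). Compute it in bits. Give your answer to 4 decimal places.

H(P,Q) = −Σ p·log₂ q.
  −0.54·log₂(0.13) = 1.58944
  −0.04·log₂(0.59) = 0.03045
  −0.42·log₂(0.28) = 0.77133
H(P,Q) = 2.3912 bits.

2.3912 bits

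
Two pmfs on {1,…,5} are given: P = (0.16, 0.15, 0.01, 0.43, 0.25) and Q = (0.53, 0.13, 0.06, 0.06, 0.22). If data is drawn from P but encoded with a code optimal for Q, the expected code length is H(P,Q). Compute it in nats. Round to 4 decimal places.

2.0240 nats

H(P,Q) = −Σ p·ln q.
  −0.16·ln(0.53) = 0.10158
  −0.15·ln(0.13) = 0.30603
  −0.01·ln(0.06) = 0.02813
  −0.43·ln(0.06) = 1.20977
  −0.25·ln(0.22) = 0.37853
H(P,Q) = 2.0240 nats.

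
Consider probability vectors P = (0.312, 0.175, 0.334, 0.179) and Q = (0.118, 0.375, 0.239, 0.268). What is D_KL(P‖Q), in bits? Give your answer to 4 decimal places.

D(P‖Q) = Σ p·log₂(p/q).
  0.312·log₂(0.312/0.118) = 0.43766
  0.175·log₂(0.175/0.375) = -0.19242
  0.334·log₂(0.334/0.239) = 0.16127
  0.179·log₂(0.179/0.268) = -0.10423
D(P‖Q) = 0.3023 bits.

0.3023 bits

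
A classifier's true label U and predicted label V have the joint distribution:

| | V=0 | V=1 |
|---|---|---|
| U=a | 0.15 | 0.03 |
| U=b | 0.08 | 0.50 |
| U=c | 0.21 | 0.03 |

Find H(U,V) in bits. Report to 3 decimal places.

1.978 bits

H(U,V) = −Σ p(x,y)·log₂ p(x,y) over all 6 cells.
  cell (a,0): −0.15·log₂0.15 = 0.4105
  cell (a,1): −0.03·log₂0.03 = 0.1518
  cell (b,0): −0.08·log₂0.08 = 0.2915
  cell (b,1): −0.50·log₂0.50 = 0.5000
  cell (c,0): −0.21·log₂0.21 = 0.4728
  cell (c,1): −0.03·log₂0.03 = 0.1518
Sum = 1.978 bits.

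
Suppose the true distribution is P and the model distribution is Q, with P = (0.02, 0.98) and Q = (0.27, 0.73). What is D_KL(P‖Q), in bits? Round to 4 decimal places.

0.3413 bits

D(P‖Q) = Σ p·log₂(p/q).
  0.02·log₂(0.02/0.27) = -0.07510
  0.98·log₂(0.98/0.73) = 0.41639
D(P‖Q) = 0.3413 bits.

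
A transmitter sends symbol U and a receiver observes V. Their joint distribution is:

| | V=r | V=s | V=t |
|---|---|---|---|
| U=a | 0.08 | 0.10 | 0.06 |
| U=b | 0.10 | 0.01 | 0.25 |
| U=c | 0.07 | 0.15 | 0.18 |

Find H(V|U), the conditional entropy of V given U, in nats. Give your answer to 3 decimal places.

Chain rule: H(V|U) = H(U,V) − H(U).
Marginals: p(U) = (0.2400, 0.3600, 0.4000), p(V) = (0.2500, 0.2600, 0.4900).
H(U,V) = 2.0034 nats; H(U) = 1.0768 nats.
H(V|U) = 2.0034 − 1.0768 = 0.927 nats.

0.927 nats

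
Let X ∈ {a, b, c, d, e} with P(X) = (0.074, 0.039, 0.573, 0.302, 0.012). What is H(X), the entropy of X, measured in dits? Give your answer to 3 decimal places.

0.457 dits

H(X) = −Σ p·log₁₀ p.
  −(0.074)·log₁₀(0.074) = 0.0837
  −(0.039)·log₁₀(0.039) = 0.0549
  −(0.573)·log₁₀(0.573) = 0.1386
  −(0.302)·log₁₀(0.302) = 0.1570
  −(0.012)·log₁₀(0.012) = 0.0230
Sum: 0.0837 + 0.0549 + 0.1386 + 0.1570 + 0.0230 = 0.457 dits.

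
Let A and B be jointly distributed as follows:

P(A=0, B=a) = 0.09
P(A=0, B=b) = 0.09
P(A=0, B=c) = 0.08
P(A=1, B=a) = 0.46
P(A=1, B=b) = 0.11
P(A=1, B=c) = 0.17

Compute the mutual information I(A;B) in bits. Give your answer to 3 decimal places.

0.048 bits

Marginals: p(A) = (0.2600, 0.7400), p(B) = (0.5500, 0.2000, 0.2500).
I(A;B) = H(A) + H(B) − H(A,B).
H(A) = 0.8267, H(B) = 1.4388, H(A,B) = 2.2170.
I(A;B) = 0.8267 + 1.4388 − 2.2170 = 0.048 bits.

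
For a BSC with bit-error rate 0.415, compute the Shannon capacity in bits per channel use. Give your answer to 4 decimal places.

0.0209 bits

Binary symmetric channel: C = 1 − h₂(ε) where h₂ is the binary entropy function.
h₂(0.415) = −0.415·log₂0.415 − 0.585·log₂0.585 = 0.9791.
C = 1 − 0.9791 = 0.0209 bits per channel use.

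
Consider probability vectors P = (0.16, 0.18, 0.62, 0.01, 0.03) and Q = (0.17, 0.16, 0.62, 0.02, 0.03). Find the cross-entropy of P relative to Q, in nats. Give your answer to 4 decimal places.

1.0541 nats

H(P,Q) = −Σ p·ln q.
  −0.16·ln(0.17) = 0.28351
  −0.18·ln(0.16) = 0.32986
  −0.62·ln(0.62) = 0.29638
  −0.01·ln(0.02) = 0.03912
  −0.03·ln(0.03) = 0.10520
H(P,Q) = 1.0541 nats.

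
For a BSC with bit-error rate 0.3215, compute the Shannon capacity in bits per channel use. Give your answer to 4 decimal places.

0.0940 bits

Binary symmetric channel: C = 1 − h₂(ε) where h₂ is the binary entropy function.
h₂(0.3215) = −0.3215·log₂0.3215 − 0.6785·log₂0.6785 = 0.9060.
C = 1 − 0.9060 = 0.0940 bits per channel use.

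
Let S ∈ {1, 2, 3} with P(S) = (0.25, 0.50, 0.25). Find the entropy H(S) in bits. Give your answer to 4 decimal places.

1.5000 bits

H(S) = −Σ p·log₂ p.
  −(0.25)·log₂(0.25) = 0.50000
  −(0.50)·log₂(0.50) = 0.50000
  −(0.25)·log₂(0.25) = 0.50000
Sum: 0.50000 + 0.50000 + 0.50000 = 1.5000 bits.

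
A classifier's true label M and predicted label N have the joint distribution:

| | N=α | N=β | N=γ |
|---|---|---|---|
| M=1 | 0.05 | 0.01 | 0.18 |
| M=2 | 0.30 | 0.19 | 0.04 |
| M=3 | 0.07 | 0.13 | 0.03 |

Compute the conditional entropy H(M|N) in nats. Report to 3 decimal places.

Chain rule: H(M|N) = H(M,N) − H(N).
Marginals: p(M) = (0.2400, 0.5300, 0.2300), p(N) = (0.4200, 0.3300, 0.2500).
H(M,N) = 1.8666 nats; H(N) = 1.0768 nats.
H(M|N) = 1.8666 − 1.0768 = 0.790 nats.

0.790 nats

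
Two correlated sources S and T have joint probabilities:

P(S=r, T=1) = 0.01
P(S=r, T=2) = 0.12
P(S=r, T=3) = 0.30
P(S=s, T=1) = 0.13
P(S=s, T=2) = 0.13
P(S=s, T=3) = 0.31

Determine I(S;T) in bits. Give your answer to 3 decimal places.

Marginals: p(S) = (0.4300, 0.5700), p(T) = (0.1400, 0.2500, 0.6100).
I(S;T) = H(S) + H(T) − H(S,T).
H(S) = 0.9858, H(T) = 1.3321, H(S,T) = 2.2437.
I(S;T) = 0.9858 + 1.3321 − 2.2437 = 0.074 bits.

0.074 bits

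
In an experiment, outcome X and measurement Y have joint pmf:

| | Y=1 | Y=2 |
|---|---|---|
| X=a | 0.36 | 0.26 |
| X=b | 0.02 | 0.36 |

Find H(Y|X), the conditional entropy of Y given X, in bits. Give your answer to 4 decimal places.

Marginals: p(X) = (0.6200, 0.3800), p(Y) = (0.3800, 0.6200).
H(Y|X) = Σ p(X) · H(Y|X=·).
  X=a: p=0.6200, H(Y|X=a) = 0.9812
  X=b: p=0.3800, H(Y|X=b) = 0.2975
Weighted sum = 0.7214 bits.

0.7214 bits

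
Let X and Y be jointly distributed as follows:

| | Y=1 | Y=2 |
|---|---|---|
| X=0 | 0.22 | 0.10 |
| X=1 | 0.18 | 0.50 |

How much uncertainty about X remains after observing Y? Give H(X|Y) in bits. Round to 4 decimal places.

Marginals: p(X) = (0.3200, 0.6800), p(Y) = (0.4000, 0.6000).
H(X|Y) = Σ p(Y) · H(X|Y=·).
  Y=1: p=0.4000, H(X|Y=1) = 0.9928
  Y=2: p=0.6000, H(X|Y=2) = 0.6500
Weighted sum = 0.7871 bits.

0.7871 bits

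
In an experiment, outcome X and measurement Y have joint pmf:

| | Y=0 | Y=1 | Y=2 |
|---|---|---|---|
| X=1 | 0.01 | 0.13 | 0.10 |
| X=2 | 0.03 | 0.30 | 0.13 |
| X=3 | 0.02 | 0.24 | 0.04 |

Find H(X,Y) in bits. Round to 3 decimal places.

2.630 bits

H(X,Y) = −Σ p(x,y)·log₂ p(x,y) over all 9 cells.
  cell (1,0): −0.01·log₂0.01 = 0.0664
  cell (1,1): −0.13·log₂0.13 = 0.3826
  cell (1,2): −0.10·log₂0.10 = 0.3322
  cell (2,0): −0.03·log₂0.03 = 0.1518
  cell (2,1): −0.30·log₂0.30 = 0.5211
  cell (2,2): −0.13·log₂0.13 = 0.3826
  cell (3,0): −0.02·log₂0.02 = 0.1129
  cell (3,1): −0.24·log₂0.24 = 0.4941
  cell (3,2): −0.04·log₂0.04 = 0.1858
Sum = 2.630 bits.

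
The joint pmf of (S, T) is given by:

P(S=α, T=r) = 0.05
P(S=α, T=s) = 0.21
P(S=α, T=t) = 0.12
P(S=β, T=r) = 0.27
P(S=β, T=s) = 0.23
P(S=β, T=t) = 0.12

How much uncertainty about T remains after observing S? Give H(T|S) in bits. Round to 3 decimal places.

1.463 bits

Chain rule: H(T|S) = H(S,T) − H(S).
Marginals: p(S) = (0.3800, 0.6200), p(T) = (0.3200, 0.4400, 0.2400).
H(S,T) = 2.4207 bits; H(S) = 0.9580 bits.
H(T|S) = 2.4207 − 0.9580 = 1.463 bits.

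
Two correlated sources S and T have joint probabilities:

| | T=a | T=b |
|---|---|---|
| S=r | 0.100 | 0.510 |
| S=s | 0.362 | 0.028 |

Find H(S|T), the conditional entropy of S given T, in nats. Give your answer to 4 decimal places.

0.3514 nats

Marginals: p(S) = (0.6100, 0.3900), p(T) = (0.4620, 0.5380).
H(S|T) = Σ p(T) · H(S|T=·).
  T=a: p=0.4620, H(S|T=a) = 0.5224
  T=b: p=0.5380, H(S|T=b) = 0.2045
Weighted sum = 0.3514 nats.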